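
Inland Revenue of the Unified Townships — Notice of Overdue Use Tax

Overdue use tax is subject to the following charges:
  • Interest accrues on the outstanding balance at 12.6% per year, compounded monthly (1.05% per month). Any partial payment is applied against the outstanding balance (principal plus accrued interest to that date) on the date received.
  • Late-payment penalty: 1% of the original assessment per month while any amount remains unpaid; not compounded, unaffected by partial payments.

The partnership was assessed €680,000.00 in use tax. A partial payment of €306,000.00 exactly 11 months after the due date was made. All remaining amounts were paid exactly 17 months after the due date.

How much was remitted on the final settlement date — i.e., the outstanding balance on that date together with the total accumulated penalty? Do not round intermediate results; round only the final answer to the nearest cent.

Balance at month 11: €680,000.0000 × (1 + 0.0105)^11 = €762,796.0036…
After €306,000.00 payment: €762,796.0036… − €306,000.00 = €456,796.0036…
Balance at month 17: €456,796.0036… × (1 + 0.0105)^6 = €486,340.2379…
Penalty: 17 × 1% × €680,000.00 = €115,600.00
Final settlement = outstanding balance + penalty = €486,340.2379… + €115,600.00 = €601,940.24

€601,940.24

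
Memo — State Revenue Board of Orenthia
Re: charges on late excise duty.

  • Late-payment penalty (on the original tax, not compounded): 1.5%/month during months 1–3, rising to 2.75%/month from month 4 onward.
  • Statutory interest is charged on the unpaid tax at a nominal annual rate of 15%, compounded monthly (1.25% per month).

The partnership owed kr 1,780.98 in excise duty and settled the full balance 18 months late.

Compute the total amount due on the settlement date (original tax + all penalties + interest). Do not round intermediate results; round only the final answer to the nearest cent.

kr 3,042.05

Penalty, months 1–3: 3 × 1.5% × kr 1,780.98 = kr 80.14…
Penalty, months 4–18: 15 × 2.75% × kr 1,780.98 = kr 734.65…
Interest: kr 1,780.98 × ((1 + 0.0125)^18 − 1) = kr 1,780.98 × 0.2505774… = kr 446.2733…
Total = kr 1,780.98 + kr 814.7984… + kr 446.2733… = kr 3,042.05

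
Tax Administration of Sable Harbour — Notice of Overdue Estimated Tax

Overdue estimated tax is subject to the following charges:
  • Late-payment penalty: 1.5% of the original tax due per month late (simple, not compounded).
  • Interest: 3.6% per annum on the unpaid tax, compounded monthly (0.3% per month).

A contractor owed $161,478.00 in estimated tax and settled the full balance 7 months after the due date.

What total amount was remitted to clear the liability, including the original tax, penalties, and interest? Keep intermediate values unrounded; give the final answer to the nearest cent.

$181,854.90

Late-payment penalty: 7 × 1.5% × $161,478.00 = $16,955.19
Interest: $161,478.00 × ((1 + 0.003)^7 − 1) = $161,478.00 × 0.0211899… = $3,421.7104…
Total = $161,478.00 + $16,955.1900 + $3,421.7104… = $181,854.90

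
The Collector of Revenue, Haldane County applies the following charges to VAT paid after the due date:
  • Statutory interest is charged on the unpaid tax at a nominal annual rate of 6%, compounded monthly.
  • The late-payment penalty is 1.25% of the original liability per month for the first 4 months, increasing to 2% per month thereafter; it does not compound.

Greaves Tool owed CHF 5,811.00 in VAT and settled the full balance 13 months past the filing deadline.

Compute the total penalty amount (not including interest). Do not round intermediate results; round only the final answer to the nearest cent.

CHF 1,336.53

Penalty, months 1–4: 4 × 1.25% × CHF 5,811.00 = CHF 290.55
Penalty, months 5–13: 9 × 2% × CHF 5,811.00 = CHF 1,045.98
Total penalty = CHF 290.55 + CHF 1,045.98 = CHF 1,336.53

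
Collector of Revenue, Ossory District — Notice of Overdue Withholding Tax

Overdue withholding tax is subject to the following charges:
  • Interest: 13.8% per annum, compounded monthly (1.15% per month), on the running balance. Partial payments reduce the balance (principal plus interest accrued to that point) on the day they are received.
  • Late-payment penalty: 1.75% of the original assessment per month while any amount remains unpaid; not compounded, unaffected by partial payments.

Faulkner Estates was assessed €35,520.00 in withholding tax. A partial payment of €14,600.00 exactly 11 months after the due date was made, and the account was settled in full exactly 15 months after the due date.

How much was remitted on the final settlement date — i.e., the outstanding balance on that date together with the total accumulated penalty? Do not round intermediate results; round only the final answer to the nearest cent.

Balance at month 11: €35,520.0000 × (1 + 0.0115)^11 = €40,280.7655…
After €14,600.00 payment: €40,280.7655… − €14,600.00 = €25,680.7655…
Balance at month 15: €25,680.7655… × (1 + 0.0115)^4 = €26,882.6151…
Penalty: 15 × 1.75% × €35,520.00 = €9,324.00
Final settlement = outstanding balance + penalty = €26,882.6151… + €9,324.00 = €36,206.62

€36,206.62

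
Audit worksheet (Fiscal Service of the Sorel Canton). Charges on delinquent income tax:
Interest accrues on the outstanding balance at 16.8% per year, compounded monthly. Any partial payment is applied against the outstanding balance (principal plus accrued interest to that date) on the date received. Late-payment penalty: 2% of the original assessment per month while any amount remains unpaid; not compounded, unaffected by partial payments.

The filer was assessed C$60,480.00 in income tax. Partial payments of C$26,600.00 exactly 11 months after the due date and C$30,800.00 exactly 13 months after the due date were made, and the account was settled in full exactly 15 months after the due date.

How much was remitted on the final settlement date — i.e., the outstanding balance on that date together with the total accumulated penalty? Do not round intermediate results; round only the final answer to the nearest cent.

Monthly rate = 16.8% ÷ 12 = 1.4%
Balance at month 11: C$60,480.0000 × (1 + 0.014)^11 = C$70,474.0593…
After C$26,600.00 payment: C$70,474.0593… − C$26,600.00 = C$43,874.0593…
Balance at month 13: C$43,874.0593… × (1 + 0.014)^2 = C$45,111.1323…
After C$30,800.00 payment: C$45,111.1323… − C$30,800.00 = C$14,311.1323…
Balance at month 15: C$14,311.1323… × (1 + 0.014)^2 = C$14,714.6489…
Penalty: 15 × 2% × C$60,480.00 = C$18,144.00
Final settlement = outstanding balance + penalty = C$14,714.6489… + C$18,144.00 = C$32,858.65

C$32,858.65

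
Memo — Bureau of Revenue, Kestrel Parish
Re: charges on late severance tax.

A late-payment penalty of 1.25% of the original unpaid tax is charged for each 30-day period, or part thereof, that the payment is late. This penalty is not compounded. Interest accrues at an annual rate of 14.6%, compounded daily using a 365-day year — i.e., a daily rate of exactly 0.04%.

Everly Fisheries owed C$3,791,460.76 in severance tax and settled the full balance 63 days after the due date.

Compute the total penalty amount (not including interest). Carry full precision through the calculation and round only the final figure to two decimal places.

C$142,179.78

Penalty periods: ⌈63/30⌉ = 3; penalty = 3 × 1.25% × C$3,791,460.76 = C$142,179.78…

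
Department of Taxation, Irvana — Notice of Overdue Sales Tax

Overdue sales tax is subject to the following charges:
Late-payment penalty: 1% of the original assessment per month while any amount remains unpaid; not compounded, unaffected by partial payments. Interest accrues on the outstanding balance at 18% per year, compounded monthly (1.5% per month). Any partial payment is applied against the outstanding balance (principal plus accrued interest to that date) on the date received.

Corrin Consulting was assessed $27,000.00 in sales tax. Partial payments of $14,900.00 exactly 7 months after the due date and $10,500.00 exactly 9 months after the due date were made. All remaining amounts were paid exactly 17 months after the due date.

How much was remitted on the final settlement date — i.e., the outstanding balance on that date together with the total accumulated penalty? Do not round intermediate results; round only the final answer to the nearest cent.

$10,246.32

Balance at month 7: $27,000.0000 × (1 + 0.015)^7 = $29,965.8126…
After $14,900.00 payment: $29,965.8126… − $14,900.00 = $15,065.8126…
Balance at month 9: $15,065.8126… × (1 + 0.015)^2 = $15,521.1768…
After $10,500.00 payment: $15,521.1768… − $10,500.00 = $5,021.1768…
Balance at month 17: $5,021.1768… × (1 + 0.015)^8 = $5,656.3185…
Penalty: 17 × 1% × $27,000.00 = $4,590.00
Final settlement = outstanding balance + penalty = $5,656.3185… + $4,590.00 = $10,246.32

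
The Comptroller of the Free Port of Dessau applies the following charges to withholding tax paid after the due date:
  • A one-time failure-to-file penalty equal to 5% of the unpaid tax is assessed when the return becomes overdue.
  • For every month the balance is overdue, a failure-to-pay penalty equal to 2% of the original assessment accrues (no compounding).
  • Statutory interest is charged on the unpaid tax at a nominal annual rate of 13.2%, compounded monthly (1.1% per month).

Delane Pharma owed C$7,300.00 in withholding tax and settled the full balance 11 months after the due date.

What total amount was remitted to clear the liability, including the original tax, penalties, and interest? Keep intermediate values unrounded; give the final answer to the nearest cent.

C$10,204.52

Failure-to-file penalty: 5% × C$7,300.00 = C$365.00
Failure-to-pay penalty: 11 × 2% × C$7,300.00 = C$1,606.00
Interest: C$7,300.00 × ((1 + 0.011)^11 − 1) = C$7,300.00 × 0.1278795… = C$933.5205…
Total = C$7,300.00 + C$1,971.0000 + C$933.5205… = C$10,204.52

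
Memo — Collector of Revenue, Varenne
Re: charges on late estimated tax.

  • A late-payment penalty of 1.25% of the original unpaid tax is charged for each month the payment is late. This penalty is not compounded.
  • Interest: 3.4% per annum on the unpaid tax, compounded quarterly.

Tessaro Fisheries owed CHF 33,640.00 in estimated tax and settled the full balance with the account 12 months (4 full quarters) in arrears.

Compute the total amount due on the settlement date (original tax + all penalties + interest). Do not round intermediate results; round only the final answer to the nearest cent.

CHF 39,844.43

Late-payment penalty: 12 × 1.25% × CHF 33,640.00 = CHF 5,046.00
Interest (3.4%/yr ÷ 4 = 0.85%/quarter): CHF 33,640.00 × ((1 + 0.0085)^4 − 1) = CHF 1,158.4258…
Total = CHF 33,640.00 + CHF 5,046.0000 + CHF 1,158.4258… = CHF 39,844.43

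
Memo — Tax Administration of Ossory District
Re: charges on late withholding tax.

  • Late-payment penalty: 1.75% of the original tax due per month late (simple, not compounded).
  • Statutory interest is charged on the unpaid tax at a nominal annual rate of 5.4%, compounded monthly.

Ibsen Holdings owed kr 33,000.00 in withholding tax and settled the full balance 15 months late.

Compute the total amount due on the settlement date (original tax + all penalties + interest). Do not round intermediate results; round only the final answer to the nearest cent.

Late-payment penalty = 1.75% × kr 33,000.00 × 15 mo = kr 8,662.50
Interest (5.4%/yr ÷ 12 = 0.45%/month): kr 33,000.00 × ((1 + 0.0045)^15 − 1) = kr 2,299.0531…
Total = kr 33,000.00 + kr 8,662.5000 + kr 2,299.0531… = kr 43,961.55

kr 43,961.55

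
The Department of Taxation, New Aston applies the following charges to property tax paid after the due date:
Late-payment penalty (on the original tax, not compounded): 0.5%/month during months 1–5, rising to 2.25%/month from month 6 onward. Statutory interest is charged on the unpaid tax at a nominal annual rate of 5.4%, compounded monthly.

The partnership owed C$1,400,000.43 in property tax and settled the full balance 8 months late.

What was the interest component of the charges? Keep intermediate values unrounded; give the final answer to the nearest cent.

Interest (5.4%/yr ÷ 12 = 0.45%/month): C$1,400,000.43 × ((1 + 0.0045)^8 − 1) = C$51,201.0003…

C$51,201.00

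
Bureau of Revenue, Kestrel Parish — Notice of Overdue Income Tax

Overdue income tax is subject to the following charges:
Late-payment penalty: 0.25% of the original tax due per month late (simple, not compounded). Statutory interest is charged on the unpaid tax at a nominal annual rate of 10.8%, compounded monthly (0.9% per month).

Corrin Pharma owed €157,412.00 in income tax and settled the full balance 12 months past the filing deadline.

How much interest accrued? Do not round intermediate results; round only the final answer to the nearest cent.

Interest: €157,412.00 × ((1 + 0.009)^12 − 1) = €157,412.00 × 0.1135097… = €17,867.7850…

€17,867.78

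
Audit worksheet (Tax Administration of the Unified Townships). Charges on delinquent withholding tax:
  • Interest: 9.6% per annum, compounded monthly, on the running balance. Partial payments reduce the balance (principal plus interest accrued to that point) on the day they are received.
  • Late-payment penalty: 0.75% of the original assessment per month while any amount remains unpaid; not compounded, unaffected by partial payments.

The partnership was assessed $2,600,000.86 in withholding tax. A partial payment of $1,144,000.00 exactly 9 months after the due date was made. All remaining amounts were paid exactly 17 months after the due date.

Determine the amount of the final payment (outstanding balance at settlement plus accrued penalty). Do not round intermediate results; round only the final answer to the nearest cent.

$2,089,363.41

Monthly rate = 9.6% ÷ 12 = 0.8%
Balance at month 9: $2,600,000.8600 × (1 + 0.008)^9 = $2,793,304.4974…
After $1,144,000.00 payment: $2,793,304.4974… − $1,144,000.00 = $1,649,304.4974…
Balance at month 17: $1,649,304.4974… × (1 + 0.008)^8 = $1,757,863.3037…
Penalty: 17 × 0.75% × $2,600,000.86 = $331,500.11…
Final settlement = outstanding balance + penalty = $1,757,863.3037… + $331,500.11… = $2,089,363.41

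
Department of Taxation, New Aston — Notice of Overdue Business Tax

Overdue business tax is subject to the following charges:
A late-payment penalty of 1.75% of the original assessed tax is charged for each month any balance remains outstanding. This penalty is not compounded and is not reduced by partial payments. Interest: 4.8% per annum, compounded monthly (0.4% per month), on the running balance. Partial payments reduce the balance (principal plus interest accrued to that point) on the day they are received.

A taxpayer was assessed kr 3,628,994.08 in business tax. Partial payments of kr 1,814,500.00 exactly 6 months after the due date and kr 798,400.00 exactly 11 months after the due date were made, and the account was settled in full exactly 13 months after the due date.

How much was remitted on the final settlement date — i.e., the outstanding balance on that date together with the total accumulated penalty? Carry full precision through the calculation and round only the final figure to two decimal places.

Balance at month 6: kr 3,628,994.0800 × (1 + 0.004)^6 = kr 3,716,965.5556…
After kr 1,814,500.00 payment: kr 3,716,965.5556… − kr 1,814,500.00 = kr 1,902,465.5556…
Balance at month 11: kr 1,902,465.5556… × (1 + 0.004)^5 = kr 1,940,820.4812…
After kr 798,400.00 payment: kr 1,940,820.4812… − kr 798,400.00 = kr 1,142,420.4812…
Balance at month 13: kr 1,142,420.4812… × (1 + 0.004)^2 = kr 1,151,578.1238…
Penalty: 13 × 1.75% × kr 3,628,994.08 = kr 825,596.15…
Final settlement = outstanding balance + penalty = kr 1,151,578.1238… + kr 825,596.15… = kr 1,977,174.28

kr 1,977,174.28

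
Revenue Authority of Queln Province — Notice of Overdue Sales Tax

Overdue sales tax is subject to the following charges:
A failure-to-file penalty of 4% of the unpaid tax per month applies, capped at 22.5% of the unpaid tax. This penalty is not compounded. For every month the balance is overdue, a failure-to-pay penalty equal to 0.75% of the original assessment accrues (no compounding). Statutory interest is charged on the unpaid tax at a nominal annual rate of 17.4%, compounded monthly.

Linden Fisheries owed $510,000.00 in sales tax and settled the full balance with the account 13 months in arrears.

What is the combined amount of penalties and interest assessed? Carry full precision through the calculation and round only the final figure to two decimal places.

Failure-to-file: 13 × 4% × $510,000.00 = $265,200.00, capped at 22.5% × $510,000.00 = $114,750.00
Failure-to-pay penalty: 13 × 0.75% × $510,000.00 = $49,725.00
Interest (17.4%/yr ÷ 12 = 1.45%/month): $510,000.00 × ((1 + 0.0145)^13 − 1) = $104,959.9658…
Penalties + interest = $164,475.0000 + $104,959.9658… = $269,434.97

$269,434.97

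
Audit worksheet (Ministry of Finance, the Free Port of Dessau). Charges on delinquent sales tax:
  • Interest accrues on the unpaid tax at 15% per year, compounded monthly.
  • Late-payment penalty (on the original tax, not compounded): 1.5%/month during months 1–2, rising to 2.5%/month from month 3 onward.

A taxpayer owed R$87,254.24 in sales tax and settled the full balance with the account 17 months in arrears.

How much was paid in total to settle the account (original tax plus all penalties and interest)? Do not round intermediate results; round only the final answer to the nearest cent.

R$143,109.01

Penalty, months 1–2: 2 × 1.5% × R$87,254.24 = R$2,617.63…
Penalty, months 3–17: 15 × 2.5% × R$87,254.24 = R$32,720.34
Interest (15%/yr ÷ 12 = 1.25%/month): R$87,254.24 × ((1 + 0.0125)^17 − 1) = R$20,516.8021…
Total = R$87,254.24 + R$35,337.9672 + R$20,516.8021… = R$143,109.01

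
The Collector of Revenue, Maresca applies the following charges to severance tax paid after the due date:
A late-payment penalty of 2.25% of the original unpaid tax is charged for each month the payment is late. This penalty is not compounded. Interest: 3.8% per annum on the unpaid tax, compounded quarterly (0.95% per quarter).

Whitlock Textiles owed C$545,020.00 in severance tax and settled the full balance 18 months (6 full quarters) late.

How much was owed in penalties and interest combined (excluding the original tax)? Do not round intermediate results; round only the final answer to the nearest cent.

Late-payment penalty: 18 × 2.25% × C$545,020.00 = C$220,733.10
Interest: C$545,020.00 × ((1 + 0.0095)^6 − 1) = C$545,020.00 × 0.0583710… = C$31,813.3734…
Penalties + interest = C$220,733.1000 + C$31,813.3734… = C$252,546.47

C$252,546.47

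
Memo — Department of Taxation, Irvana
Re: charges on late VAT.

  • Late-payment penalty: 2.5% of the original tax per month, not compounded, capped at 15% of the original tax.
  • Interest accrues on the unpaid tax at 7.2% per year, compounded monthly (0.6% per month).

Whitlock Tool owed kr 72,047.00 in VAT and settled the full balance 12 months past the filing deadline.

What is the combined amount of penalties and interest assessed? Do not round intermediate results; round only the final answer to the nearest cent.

Penalty (uncapped): 12 × 2.5% × kr 72,047.00 = kr 21,614.10; cap = 15% × kr 72,047.00 = kr 10,807.05 → penalty = kr 10,807.05
Interest: kr 72,047.00 × ((1 + 0.006)^12 − 1) = kr 72,047.00 × 0.0744242… = kr 5,362.0380…
Penalties + interest = kr 10,807.0500 + kr 5,362.0380… = kr 16,169.09

kr 16,169.09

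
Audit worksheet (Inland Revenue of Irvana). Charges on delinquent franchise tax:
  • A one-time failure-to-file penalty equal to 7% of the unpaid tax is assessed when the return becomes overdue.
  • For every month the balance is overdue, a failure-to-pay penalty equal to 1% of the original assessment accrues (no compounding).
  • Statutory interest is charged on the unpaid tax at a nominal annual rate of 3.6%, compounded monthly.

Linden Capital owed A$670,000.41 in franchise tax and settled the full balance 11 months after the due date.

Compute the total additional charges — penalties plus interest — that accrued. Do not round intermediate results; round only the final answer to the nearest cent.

A$143,044.74

Failure-to-file penalty: 7% × A$670,000.41 = A$46,900.03…
Failure-to-pay penalty: 11 × 1% × A$670,000.41 = A$73,700.05…
Interest (3.6%/yr ÷ 12 = 0.3%/month): A$670,000.41 × ((1 + 0.003)^11 − 1) = A$22,444.6666…
Penalties + interest = A$120,600.0738 + A$22,444.6666… = A$143,044.74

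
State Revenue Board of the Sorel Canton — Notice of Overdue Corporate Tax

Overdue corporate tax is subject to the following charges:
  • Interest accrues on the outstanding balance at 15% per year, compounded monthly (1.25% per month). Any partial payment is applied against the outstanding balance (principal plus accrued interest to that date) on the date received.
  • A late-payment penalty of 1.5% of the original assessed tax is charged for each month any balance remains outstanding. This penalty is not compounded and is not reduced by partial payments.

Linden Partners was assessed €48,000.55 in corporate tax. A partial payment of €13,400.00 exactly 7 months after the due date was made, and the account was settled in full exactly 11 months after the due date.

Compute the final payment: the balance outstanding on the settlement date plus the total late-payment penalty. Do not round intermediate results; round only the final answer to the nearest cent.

Balance at month 7: €48,000.5500 × (1 + 0.0125)^7 = €52,361.4225…
After €13,400.00 payment: €52,361.4225… − €13,400.00 = €38,961.4225…
Balance at month 11: €38,961.4225… × (1 + 0.0125)^4 = €40,946.3253…
Penalty: 11 × 1.5% × €48,000.55 = €7,920.09…
Final settlement = outstanding balance + penalty = €40,946.3253… + €7,920.09… = €48,866.42

€48,866.42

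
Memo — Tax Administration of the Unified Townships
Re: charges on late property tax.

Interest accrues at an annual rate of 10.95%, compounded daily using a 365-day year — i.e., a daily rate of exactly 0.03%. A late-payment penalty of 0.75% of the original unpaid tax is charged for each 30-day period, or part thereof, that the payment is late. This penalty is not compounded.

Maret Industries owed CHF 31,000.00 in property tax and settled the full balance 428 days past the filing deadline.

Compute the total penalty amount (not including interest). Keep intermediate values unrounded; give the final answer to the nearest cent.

Penalty periods: ⌈428/30⌉ = 15; penalty = 15 × 0.75% × CHF 31,000.00 = CHF 3,487.50

CHF 3,487.50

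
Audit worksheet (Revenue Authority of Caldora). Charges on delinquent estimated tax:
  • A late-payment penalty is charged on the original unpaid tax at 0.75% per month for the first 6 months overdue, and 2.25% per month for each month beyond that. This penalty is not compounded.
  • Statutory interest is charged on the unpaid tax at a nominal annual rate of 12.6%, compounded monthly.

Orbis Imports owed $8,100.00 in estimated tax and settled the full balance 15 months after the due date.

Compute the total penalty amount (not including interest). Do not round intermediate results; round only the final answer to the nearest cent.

Penalty, months 1–6: 6 × 0.75% × $8,100.00 = $364.50
Penalty, months 7–15: 9 × 2.25% × $8,100.00 = $1,640.25
Total penalty = $364.50 + $1,640.25 = $2,004.75

$2,004.75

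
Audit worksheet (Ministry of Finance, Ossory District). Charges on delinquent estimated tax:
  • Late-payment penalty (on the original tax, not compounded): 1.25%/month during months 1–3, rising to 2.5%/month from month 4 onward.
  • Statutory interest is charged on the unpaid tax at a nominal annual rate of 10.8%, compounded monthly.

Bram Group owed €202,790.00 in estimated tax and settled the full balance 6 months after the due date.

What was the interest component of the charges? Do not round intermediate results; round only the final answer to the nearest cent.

Interest (10.8%/yr ÷ 12 = 0.9%/month): €202,790.00 × ((1 + 0.009)^6 − 1) = €11,200.0266…

€11,200.03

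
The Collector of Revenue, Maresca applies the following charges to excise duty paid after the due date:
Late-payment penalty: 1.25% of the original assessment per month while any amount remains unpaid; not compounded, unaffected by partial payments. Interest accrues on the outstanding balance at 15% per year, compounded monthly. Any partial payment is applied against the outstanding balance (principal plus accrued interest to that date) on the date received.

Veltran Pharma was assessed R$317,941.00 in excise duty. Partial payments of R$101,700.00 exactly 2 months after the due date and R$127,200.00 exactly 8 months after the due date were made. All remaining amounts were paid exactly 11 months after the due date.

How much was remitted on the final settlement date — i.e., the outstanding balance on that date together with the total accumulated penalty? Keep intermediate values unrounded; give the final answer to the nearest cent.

Monthly rate = 15% ÷ 12 = 1.25%
Balance at month 2: R$317,941.0000 × (1 + 0.0125)^2 = R$325,939.2033…
After R$101,700.00 payment: R$325,939.2033… − R$101,700.00 = R$224,239.2033…
Balance at month 8: R$224,239.2033… × (1 + 0.0125)^6 = R$241,591.5460…
After R$127,200.00 payment: R$241,591.5460… − R$127,200.00 = R$114,391.5460…
Balance at month 11: R$114,391.5460… × (1 + 0.0125)^3 = R$118,735.0735…
Penalty: 11 × 1.25% × R$317,941.00 = R$43,716.89…
Final settlement = outstanding balance + penalty = R$118,735.0735… + R$43,716.89… = R$162,451.96

R$162,451.96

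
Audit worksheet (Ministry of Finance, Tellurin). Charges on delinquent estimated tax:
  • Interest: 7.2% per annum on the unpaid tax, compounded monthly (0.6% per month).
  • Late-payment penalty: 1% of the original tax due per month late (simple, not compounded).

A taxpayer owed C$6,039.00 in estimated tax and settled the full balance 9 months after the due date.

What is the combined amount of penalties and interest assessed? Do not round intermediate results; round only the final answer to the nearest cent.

Late-payment penalty = 1% × C$6,039.00 × 9 mo = C$543.51
Interest: C$6,039.00 × ((1 + 0.006)^9 − 1) = C$6,039.00 × 0.0553143… = C$334.0431…
Penalties + interest = C$543.5100 + C$334.0431… = C$877.55

C$877.55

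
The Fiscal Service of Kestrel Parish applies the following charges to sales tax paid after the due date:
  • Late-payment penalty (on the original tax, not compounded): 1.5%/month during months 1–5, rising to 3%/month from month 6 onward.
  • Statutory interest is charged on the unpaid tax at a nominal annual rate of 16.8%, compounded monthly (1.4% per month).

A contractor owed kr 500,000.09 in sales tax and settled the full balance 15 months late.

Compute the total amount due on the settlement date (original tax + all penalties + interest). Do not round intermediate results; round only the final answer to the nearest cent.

kr 803,441.45

Penalty, months 1–5: 5 × 1.5% × kr 500,000.09 = kr 37,500.01…
Penalty, months 6–15: 10 × 3% × kr 500,000.09 = kr 150,000.03…
Interest: kr 500,000.09 × ((1 + 0.014)^15 − 1) = kr 500,000.09 × 0.2318826… = kr 115,941.3265…
Total = kr 500,000.09 + kr 187,500.0338… + kr 115,941.3265… = kr 803,441.45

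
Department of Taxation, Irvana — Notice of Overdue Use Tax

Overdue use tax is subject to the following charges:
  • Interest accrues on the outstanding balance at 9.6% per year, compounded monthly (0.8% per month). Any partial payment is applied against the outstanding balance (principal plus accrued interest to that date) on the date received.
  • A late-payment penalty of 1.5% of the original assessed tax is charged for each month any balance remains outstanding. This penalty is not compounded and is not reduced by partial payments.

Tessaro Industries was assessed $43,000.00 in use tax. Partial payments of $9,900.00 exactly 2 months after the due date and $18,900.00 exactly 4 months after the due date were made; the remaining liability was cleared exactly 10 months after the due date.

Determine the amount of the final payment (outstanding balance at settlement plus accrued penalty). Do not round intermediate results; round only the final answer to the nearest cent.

$22,639.35

Balance at month 2: $43,000.0000 × (1 + 0.008)^2 = $43,690.7520
After $9,900.00 payment: $43,690.7520 − $9,900.00 = $33,790.7520
Balance at month 4: $33,790.7520 × (1 + 0.008)^2 = $34,333.5666…
After $18,900.00 payment: $34,333.5666… − $18,900.00 = $15,433.5666…
Balance at month 10: $15,433.5666… × (1 + 0.008)^6 = $16,189.3531…
Penalty: 10 × 1.5% × $43,000.00 = $6,450.00
Final settlement = outstanding balance + penalty = $16,189.3531… + $6,450.00 = $22,639.35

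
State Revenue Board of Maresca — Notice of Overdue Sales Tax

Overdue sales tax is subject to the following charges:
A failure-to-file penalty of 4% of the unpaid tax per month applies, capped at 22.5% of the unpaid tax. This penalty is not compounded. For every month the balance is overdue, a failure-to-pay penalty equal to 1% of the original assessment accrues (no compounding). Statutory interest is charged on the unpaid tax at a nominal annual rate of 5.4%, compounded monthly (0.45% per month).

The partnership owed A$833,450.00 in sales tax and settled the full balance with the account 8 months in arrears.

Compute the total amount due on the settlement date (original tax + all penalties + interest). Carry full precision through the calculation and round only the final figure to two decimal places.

Failure-to-file: 8 × 4% × A$833,450.00 = A$266,704.00, capped at 22.5% × A$833,450.00 = A$187,526.25
Failure-to-pay penalty: 8 × 1% × A$833,450.00 = A$66,676.00
Interest: A$833,450.00 × ((1 + 0.0045)^8 − 1) = A$833,450.00 × 0.0365721… = A$30,481.0433…
Total = A$833,450.00 + A$254,202.2500 + A$30,481.0433… = A$1,118,133.29

A$1,118,133.29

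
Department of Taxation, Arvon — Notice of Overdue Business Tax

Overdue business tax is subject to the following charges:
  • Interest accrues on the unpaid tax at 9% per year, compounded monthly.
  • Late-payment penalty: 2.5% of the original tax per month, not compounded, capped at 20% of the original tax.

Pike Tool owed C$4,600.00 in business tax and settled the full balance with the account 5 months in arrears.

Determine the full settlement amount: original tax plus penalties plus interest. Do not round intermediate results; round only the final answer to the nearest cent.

C$5,350.11

Penalty: 5 × 2.5% × C$4,600.00 = C$575.00 (below the 20% cap of C$920.00)
Interest (9%/yr ÷ 12 = 0.75%/month): C$4,600.00 × ((1 + 0.0075)^5 − 1) = C$175.1070…
Total = C$4,600.00 + C$575.0000 + C$175.1070… = C$5,350.11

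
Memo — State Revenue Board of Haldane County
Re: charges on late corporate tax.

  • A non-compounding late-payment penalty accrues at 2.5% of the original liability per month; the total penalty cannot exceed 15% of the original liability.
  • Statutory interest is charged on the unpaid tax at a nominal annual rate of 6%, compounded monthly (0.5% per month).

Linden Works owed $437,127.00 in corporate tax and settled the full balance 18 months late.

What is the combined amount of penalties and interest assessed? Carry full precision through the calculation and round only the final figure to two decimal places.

$106,627.93

Penalty (uncapped): 18 × 2.5% × $437,127.00 = $196,707.15; cap = 15% × $437,127.00 = $65,569.05 → penalty = $65,569.05
Interest: $437,127.00 × ((1 + 0.005)^18 − 1) = $437,127.00 × 0.0939289… = $41,058.8756…
Penalties + interest = $65,569.0500 + $41,058.8756… = $106,627.93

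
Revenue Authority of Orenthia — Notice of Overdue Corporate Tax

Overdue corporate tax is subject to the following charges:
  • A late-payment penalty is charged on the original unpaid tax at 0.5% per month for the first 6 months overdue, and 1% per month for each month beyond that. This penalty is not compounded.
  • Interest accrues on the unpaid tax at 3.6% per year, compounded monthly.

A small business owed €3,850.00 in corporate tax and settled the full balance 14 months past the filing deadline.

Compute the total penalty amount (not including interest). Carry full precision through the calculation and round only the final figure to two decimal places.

Penalty, months 1–6: 6 × 0.5% × €3,850.00 = €115.50
Penalty, months 7–14: 8 × 1% × €3,850.00 = €308.00
Total penalty = €115.50 + €308.00 = €423.50

€423.50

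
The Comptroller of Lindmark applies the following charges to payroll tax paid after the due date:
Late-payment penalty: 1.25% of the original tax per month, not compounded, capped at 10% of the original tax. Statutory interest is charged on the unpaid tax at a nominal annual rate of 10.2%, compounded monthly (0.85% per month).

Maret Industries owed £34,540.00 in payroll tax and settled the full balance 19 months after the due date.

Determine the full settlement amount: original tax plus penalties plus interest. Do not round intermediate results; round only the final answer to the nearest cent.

Penalty (uncapped): 19 × 1.25% × £34,540.00 = £8,203.25; cap = 10% × £34,540.00 = £3,454.00 → penalty = £3,454.00
Interest: £34,540.00 × ((1 + 0.0085)^19 − 1) = £34,540.00 × 0.1744706… = £6,026.2144…
Total = £34,540.00 + £3,454.0000 + £6,026.2144… = £44,020.21

£44,020.21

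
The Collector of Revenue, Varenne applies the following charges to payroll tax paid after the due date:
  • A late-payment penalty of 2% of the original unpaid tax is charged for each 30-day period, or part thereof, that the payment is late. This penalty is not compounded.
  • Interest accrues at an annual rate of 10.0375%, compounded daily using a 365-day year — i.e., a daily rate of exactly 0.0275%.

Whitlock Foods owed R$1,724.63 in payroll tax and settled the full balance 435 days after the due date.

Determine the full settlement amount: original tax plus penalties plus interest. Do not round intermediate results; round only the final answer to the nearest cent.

R$2,461.14

Penalty periods: ⌈435/30⌉ = 15; penalty = 15 × 2% × R$1,724.63 = R$517.39…
Interest: R$1,724.63 × ((1 + 0.000275)^435 − 1) = R$1,724.63 × 0.12705558… = R$219.1239…
Total = R$1,724.63 + R$517.3890 + R$219.1239… = R$2,461.14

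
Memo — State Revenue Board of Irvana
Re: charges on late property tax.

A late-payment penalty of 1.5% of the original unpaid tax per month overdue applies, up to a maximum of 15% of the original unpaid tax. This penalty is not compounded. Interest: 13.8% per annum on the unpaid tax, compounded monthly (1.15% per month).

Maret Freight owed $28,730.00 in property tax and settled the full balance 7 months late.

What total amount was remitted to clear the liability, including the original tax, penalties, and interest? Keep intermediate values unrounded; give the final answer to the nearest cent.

$34,140.75

Penalty: 7 × 1.5% × $28,730.00 = $3,016.65 (below the 15% cap of $4,309.50)
Interest: $28,730.00 × ((1 + 0.0115)^7 − 1) = $28,730.00 × 0.0833311… = $2,394.1024…
Total = $28,730.00 + $3,016.6500 + $2,394.1024… = $34,140.75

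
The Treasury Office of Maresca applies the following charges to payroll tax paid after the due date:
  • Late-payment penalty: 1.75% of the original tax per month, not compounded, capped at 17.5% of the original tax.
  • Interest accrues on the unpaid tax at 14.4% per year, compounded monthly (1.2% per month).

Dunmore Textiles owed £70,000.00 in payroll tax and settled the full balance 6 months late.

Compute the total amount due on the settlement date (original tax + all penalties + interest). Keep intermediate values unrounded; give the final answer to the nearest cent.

£82,543.64

Penalty: 6 × 1.75% × £70,000.00 = £7,350.00 (below the 17.5% cap of £12,250.00)
Interest: £70,000.00 × ((1 + 0.012)^6 − 1) = £70,000.00 × 0.0741949… = £5,193.6411…
Total = £70,000.00 + £7,350.0000 + £5,193.6411… = £82,543.64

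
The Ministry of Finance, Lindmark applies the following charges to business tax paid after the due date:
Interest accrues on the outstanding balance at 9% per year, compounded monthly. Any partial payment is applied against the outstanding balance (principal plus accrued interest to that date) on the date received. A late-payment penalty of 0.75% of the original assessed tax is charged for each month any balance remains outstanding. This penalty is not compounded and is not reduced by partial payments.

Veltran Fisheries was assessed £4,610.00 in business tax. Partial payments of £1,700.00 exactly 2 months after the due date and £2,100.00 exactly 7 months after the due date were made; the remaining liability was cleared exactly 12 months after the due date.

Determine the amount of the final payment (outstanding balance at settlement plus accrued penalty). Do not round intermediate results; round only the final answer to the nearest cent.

£1,445.52

Monthly rate = 9% ÷ 12 = 0.75%
Balance at month 2: £4,610.0000 × (1 + 0.0075)^2 = £4,679.4093…
After £1,700.00 payment: £4,679.4093… − £1,700.00 = £2,979.4093…
Balance at month 7: £2,979.4093… × (1 + 0.0075)^5 = £3,092.8257…
After £2,100.00 payment: £3,092.8257… − £2,100.00 = £992.8257…
Balance at month 12: £992.8257… × (1 + 0.0075)^5 = £1,030.6193…
Penalty: 12 × 0.75% × £4,610.00 = £414.90
Final settlement = outstanding balance + penalty = £1,030.6193… + £414.90 = £1,445.52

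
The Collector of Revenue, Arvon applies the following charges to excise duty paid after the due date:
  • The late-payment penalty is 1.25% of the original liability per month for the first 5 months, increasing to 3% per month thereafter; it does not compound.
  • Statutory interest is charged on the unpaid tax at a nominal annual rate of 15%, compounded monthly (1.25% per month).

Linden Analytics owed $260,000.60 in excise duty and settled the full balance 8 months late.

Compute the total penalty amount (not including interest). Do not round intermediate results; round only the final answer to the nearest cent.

Penalty, months 1–5: 5 × 1.25% × $260,000.60 = $16,250.04…
Penalty, months 6–8: 3 × 3% × $260,000.60 = $23,400.05…
Total penalty = $16,250.04… + $23,400.05… = $39,650.09

$39,650.09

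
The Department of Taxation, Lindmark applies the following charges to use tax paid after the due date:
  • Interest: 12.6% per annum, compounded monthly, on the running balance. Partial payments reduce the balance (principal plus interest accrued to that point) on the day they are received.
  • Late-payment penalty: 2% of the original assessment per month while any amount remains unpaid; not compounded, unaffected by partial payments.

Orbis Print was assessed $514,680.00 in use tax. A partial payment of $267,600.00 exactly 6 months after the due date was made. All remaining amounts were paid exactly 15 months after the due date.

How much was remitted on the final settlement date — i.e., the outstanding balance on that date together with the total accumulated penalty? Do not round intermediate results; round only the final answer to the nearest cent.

Monthly rate = 12.6% ÷ 12 = 1.05%
Balance at month 6: $514,680.0000 × (1 + 0.0105)^6 = $547,968.0024…
After $267,600.00 payment: $547,968.0024… − $267,600.00 = $280,368.0024…
Balance at month 15: $280,368.0024… × (1 + 0.0105)^9 = $308,003.2563…
Penalty: 15 × 2% × $514,680.00 = $154,404.00
Final settlement = outstanding balance + penalty = $308,003.2563… + $154,404.00 = $462,407.26

$462,407.26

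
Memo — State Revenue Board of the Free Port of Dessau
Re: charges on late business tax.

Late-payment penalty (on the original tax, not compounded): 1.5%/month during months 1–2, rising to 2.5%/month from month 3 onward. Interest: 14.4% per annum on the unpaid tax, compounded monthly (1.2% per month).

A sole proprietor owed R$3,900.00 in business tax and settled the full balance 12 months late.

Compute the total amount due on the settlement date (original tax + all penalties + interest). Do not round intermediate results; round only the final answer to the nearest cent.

Penalty, months 1–2: 2 × 1.5% × R$3,900.00 = R$117.00
Penalty, months 3–12: 10 × 2.5% × R$3,900.00 = R$975.00
Interest: R$3,900.00 × ((1 + 0.012)^12 − 1) = R$3,900.00 × 0.1538946… = R$600.1890…
Total = R$3,900.00 + R$1,092.0000 + R$600.1890… = R$5,592.19

R$5,592.19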